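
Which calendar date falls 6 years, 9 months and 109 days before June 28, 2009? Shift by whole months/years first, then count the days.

June 11, 2002

Counting back 6 years, 9 months and 109 days from June 28, 2009: first the month/year part, then the days.
-6 years → 2003; month 6 − 9 = -3, which is month 9 of year 2002 → September 2002.
Day 28 is valid in September, giving September 28, 2002.
Now subtract 109 days from September 28, 2002.
Going back 28 days from September 28, 2002 reaches the end of the previous month; 109 − 28 = 81 left.
August 2002 has 31 days: 81 − 31 = 50 left.
July 2002 has 31 days: 50 − 31 = 19 left.
June 2002 has 30 days; 30 − 19 = 11 → June 11, 2002.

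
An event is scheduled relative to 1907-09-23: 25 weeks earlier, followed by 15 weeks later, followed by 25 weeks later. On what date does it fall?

Subtracting 25 weeks (= 175 days) from September 23, 1907:
Going back 23 days from September 23, 1907 reaches the end of the previous month; 175 − 23 = 152 left.
August 1907 has 31 days: 152 − 31 = 121 left.
July 1907 has 31 days: 121 − 31 = 90 left.
June 1907 has 30 days: 90 − 30 = 60 left.
May 1907 has 31 days: 60 − 31 = 29 left.
April 1907 has 30 days; 30 − 29 = 1 → April 1, 1907.
Counting forward 15 weeks (= 105 days) from April 1, 1907:
April has 30 days, so 30 − 1 = 29 days remain after April 1, 1907; 105 − 29 = 76 left.
May 1907 has 31 days: 76 − 31 = 45 left.
June 1907 has 30 days: 45 − 30 = 15 left.
15 days into July 1907 → July 15, 1907.
Counting forward 25 weeks (= 175 days) from July 15, 1907:
July has 31 days, so 31 − 15 = 16 days remain after July 15, 1907; 175 − 16 = 159 left.
August 1907 has 31 days: 159 − 31 = 128 left.
September 1907 has 30 days: 128 − 30 = 98 left.
October 1907 has 31 days: 98 − 31 = 67 left.
November 1907 has 30 days: 67 − 30 = 37 left.
December 1907 has 31 days: 37 − 31 = 6 left.
6 days into January 1908 → January 6, 1908.

January 6, 1908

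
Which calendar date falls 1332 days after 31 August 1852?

April 24, 1856

Advancing 1332 days from August 31, 1852.
August has 31 days, so 31 − 31 = 0 days remain after August 31, 1852; 1332 − 0 = 1332 left.
September 1852 has 30 days: 1332 − 30 = 1302 left.
October 1852 has 31 days: 1302 − 31 = 1271 left.
November 1852 has 30 days: 1271 − 30 = 1241 left.
December 1852 has 31 days: 1241 − 31 = 1210 left.
January 1853 has 31 days: 1210 − 31 = 1179 left.
February 1853 has 28 days (1853 is not a leap year): 1179 − 28 = 1151 left.
March 1853 has 31 days: 1151 − 31 = 1120 left.
April 1853 has 30 days: 1120 − 30 = 1090 left.
May 1853 has 31 days: 1090 − 31 = 1059 left.
June 1853 has 30 days: 1059 − 30 = 1029 left.
July 1853 has 31 days: 1029 − 31 = 998 left.
August 1853 has 31 days: 998 − 31 = 967 left.
September 1853 has 30 days: 967 − 30 = 937 left.
October 1853 has 31 days: 937 − 31 = 906 left.
November 1853 has 30 days: 906 − 30 = 876 left.
December 1853 has 31 days: 876 − 31 = 845 left.
January 1854 has 31 days: 845 − 31 = 814 left.
February 1854 has 28 days (1854 is not a leap year): 814 − 28 = 786 left.
March 1854 has 31 days: 786 − 31 = 755 left.
April 1854 has 30 days: 755 − 30 = 725 left.
May 1854 has 31 days: 725 − 31 = 694 left.
June 1854 has 30 days: 694 − 30 = 664 left.
July 1854 has 31 days: 664 − 31 = 633 left.
August 1854 has 31 days: 633 − 31 = 602 left.
September 1854 has 30 days: 602 − 30 = 572 left.
October 1854 has 31 days: 572 − 31 = 541 left.
November 1854 has 30 days: 541 − 30 = 511 left.
December 1854 has 31 days: 511 − 31 = 480 left.
January 1855 has 31 days: 480 − 31 = 449 left.
February 1855 has 28 days (1855 is not a leap year): 449 − 28 = 421 left.
March 1855 has 31 days: 421 − 31 = 390 left.
April 1855 has 30 days: 390 − 30 = 360 left.
May 1855 has 31 days: 360 − 31 = 329 left.
June 1855 has 30 days: 329 − 30 = 299 left.
July 1855 has 31 days: 299 − 31 = 268 left.
August 1855 has 31 days: 268 − 31 = 237 left.
September 1855 has 30 days: 237 − 30 = 207 left.
October 1855 has 31 days: 207 − 31 = 176 left.
November 1855 has 30 days: 176 − 30 = 146 left.
December 1855 has 31 days: 146 − 31 = 115 left.
January 1856 has 31 days: 115 − 31 = 84 left.
February 1856 has 29 days (1856 is a leap year): 84 − 29 = 55 left.
March 1856 has 31 days: 55 − 31 = 24 left.
24 days into April 1856 → April 24, 1856.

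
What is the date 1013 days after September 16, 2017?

Adding 1013 days from September 16, 2017.
September has 30 days, so 30 − 16 = 14 days remain after September 16, 2017; 1013 − 14 = 999 left.
October 2017 has 31 days: 999 − 31 = 968 left.
November 2017 has 30 days: 968 − 30 = 938 left.
December 2017 has 31 days: 938 − 31 = 907 left.
January 2018 has 31 days: 907 − 31 = 876 left.
February 2018 has 28 days (2018 is not a leap year): 876 − 28 = 848 left.
March 2018 has 31 days: 848 − 31 = 817 left.
April 2018 has 30 days: 817 − 30 = 787 left.
May 2018 has 31 days: 787 − 31 = 756 left.
June 2018 has 30 days: 756 − 30 = 726 left.
July 2018 has 31 days: 726 − 31 = 695 left.
August 2018 has 31 days: 695 − 31 = 664 left.
September 2018 has 30 days: 664 − 30 = 634 left.
October 2018 has 31 days: 634 − 31 = 603 left.
November 2018 has 30 days: 603 − 30 = 573 left.
December 2018 has 31 days: 573 − 31 = 542 left.
January 2019 has 31 days: 542 − 31 = 511 left.
February 2019 has 28 days (2019 is not a leap year): 511 − 28 = 483 left.
March 2019 has 31 days: 483 − 31 = 452 left.
April 2019 has 30 days: 452 − 30 = 422 left.
May 2019 has 31 days: 422 − 31 = 391 left.
June 2019 has 30 days: 391 − 30 = 361 left.
July 2019 has 31 days: 361 − 31 = 330 left.
August 2019 has 31 days: 330 − 31 = 299 left.
September 2019 has 30 days: 299 − 30 = 269 left.
October 2019 has 31 days: 269 − 31 = 238 left.
November 2019 has 30 days: 238 − 30 = 208 left.
December 2019 has 31 days: 208 − 31 = 177 left.
January 2020 has 31 days: 177 − 31 = 146 left.
February 2020 has 29 days (2020 is a leap year): 146 − 29 = 117 left.
March 2020 has 31 days: 117 − 31 = 86 left.
April 2020 has 30 days: 86 − 30 = 56 left.
May 2020 has 31 days: 56 − 31 = 25 left.
25 days into June 2020 → June 25, 2020.

June 25, 2020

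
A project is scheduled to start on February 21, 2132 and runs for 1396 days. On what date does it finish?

Counting forward 1396 days from February 21, 2132.
February has 29 days, so 29 − 21 = 8 days remain after February 21, 2132; 1396 − 8 = 1388 left.
March 2132 has 31 days: 1388 − 31 = 1357 left.
April 2132 has 30 days: 1357 − 30 = 1327 left.
May 2132 has 31 days: 1327 − 31 = 1296 left.
June 2132 has 30 days: 1296 − 30 = 1266 left.
July 2132 has 31 days: 1266 − 31 = 1235 left.
August 2132 has 31 days: 1235 − 31 = 1204 left.
September 2132 has 30 days: 1204 − 30 = 1174 left.
October 2132 has 31 days: 1174 − 31 = 1143 left.
November 2132 has 30 days: 1143 − 30 = 1113 left.
December 2132 has 31 days: 1113 − 31 = 1082 left.
January 2133 has 31 days: 1082 − 31 = 1051 left.
February 2133 has 28 days (2133 is not a leap year): 1051 − 28 = 1023 left.
March 2133 has 31 days: 1023 − 31 = 992 left.
April 2133 has 30 days: 992 − 30 = 962 left.
May 2133 has 31 days: 962 − 31 = 931 left.
June 2133 has 30 days: 931 − 30 = 901 left.
July 2133 has 31 days: 901 − 31 = 870 left.
August 2133 has 31 days: 870 − 31 = 839 left.
September 2133 has 30 days: 839 − 30 = 809 left.
October 2133 has 31 days: 809 − 31 = 778 left.
November 2133 has 30 days: 778 − 30 = 748 left.
December 2133 has 31 days: 748 − 31 = 717 left.
January 2134 has 31 days: 717 − 31 = 686 left.
February 2134 has 28 days (2134 is not a leap year): 686 − 28 = 658 left.
March 2134 has 31 days: 658 − 31 = 627 left.
April 2134 has 30 days: 627 − 30 = 597 left.
May 2134 has 31 days: 597 − 31 = 566 left.
June 2134 has 30 days: 566 − 30 = 536 left.
July 2134 has 31 days: 536 − 31 = 505 left.
August 2134 has 31 days: 505 − 31 = 474 left.
September 2134 has 30 days: 474 − 30 = 444 left.
October 2134 has 31 days: 444 − 31 = 413 left.
November 2134 has 30 days: 413 − 30 = 383 left.
December 2134 has 31 days: 383 − 31 = 352 left.
January 2135 has 31 days: 352 − 31 = 321 left.
February 2135 has 28 days (2135 is not a leap year): 321 − 28 = 293 left.
March 2135 has 31 days: 293 − 31 = 262 left.
April 2135 has 30 days: 262 − 30 = 232 left.
May 2135 has 31 days: 232 − 31 = 201 left.
June 2135 has 30 days: 201 − 30 = 171 left.
July 2135 has 31 days: 171 − 31 = 140 left.
August 2135 has 31 days: 140 − 31 = 109 left.
September 2135 has 30 days: 109 − 30 = 79 left.
October 2135 has 31 days: 79 − 31 = 48 left.
November 2135 has 30 days: 48 − 30 = 18 left.
18 days into December 2135 → December 18, 2135.

December 18, 2135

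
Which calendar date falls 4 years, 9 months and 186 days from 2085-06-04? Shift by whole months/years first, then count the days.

September 6, 2090

Counting forward 4 years, 9 months and 186 days from June 4, 2085: first the month/year part, then the days.
+4 years → 2089; month 6 + 9 = 15, which is month 3 of year 2090 → March 2090.
Day 4 is valid in March, giving March 4, 2090.
Now add 186 days from March 4, 2090.
March has 31 days, so 31 − 4 = 27 days remain after March 4, 2090; 186 − 27 = 159 left.
April 2090 has 30 days: 159 − 30 = 129 left.
May 2090 has 31 days: 129 − 31 = 98 left.
June 2090 has 30 days: 98 − 30 = 68 left.
July 2090 has 31 days: 68 − 31 = 37 left.
August 2090 has 31 days: 37 − 31 = 6 left.
6 days into September 2090 → September 6, 2090.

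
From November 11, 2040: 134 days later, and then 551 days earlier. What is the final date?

September 21, 2039

Advancing 134 days from November 11, 2040:
November has 30 days, so 30 − 11 = 19 days remain after November 11, 2040; 134 − 19 = 115 left.
December 2040 has 31 days: 115 − 31 = 84 left.
January 2041 has 31 days: 84 − 31 = 53 left.
February 2041 has 28 days (2041 is not a leap year): 53 − 28 = 25 left.
25 days into March 2041 → March 25, 2041.
Counting back 551 days from March 25, 2041:
Going back 25 days from March 25, 2041 reaches the end of the previous month; 551 − 25 = 526 left.
February 2041 has 28 days (2041 is not a leap year): 526 − 28 = 498 left.
January 2041 has 31 days: 498 − 31 = 467 left.
December 2040 has 31 days: 467 − 31 = 436 left.
November 2040 has 30 days: 436 − 30 = 406 left.
October 2040 has 31 days: 406 − 31 = 375 left.
September 2040 has 30 days: 375 − 30 = 345 left.
August 2040 has 31 days: 345 − 31 = 314 left.
July 2040 has 31 days: 314 − 31 = 283 left.
June 2040 has 30 days: 283 − 30 = 253 left.
May 2040 has 31 days: 253 − 31 = 222 left.
April 2040 has 30 days: 222 − 30 = 192 left.
March 2040 has 31 days: 192 − 31 = 161 left.
February 2040 has 29 days (2040 is a leap year): 161 − 29 = 132 left.
January 2040 has 31 days: 132 − 31 = 101 left.
December 2039 has 31 days: 101 − 31 = 70 left.
November 2039 has 30 days: 70 − 30 = 40 left.
October 2039 has 31 days: 40 − 31 = 9 left.
September 2039 has 30 days; 30 − 9 = 21 → September 21, 2039.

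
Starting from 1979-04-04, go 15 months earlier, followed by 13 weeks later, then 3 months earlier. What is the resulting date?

January 5, 1978

Subtracting 15 months from April 4, 1979:
month 4 − 15 = -11, which is month 1 of year 1978 → January 1978.
Day 4 is valid in January, giving January 4, 1978.
Counting forward 13 weeks (= 91 days) from January 4, 1978:
January has 31 days, so 31 − 4 = 27 days remain after January 4, 1978; 91 − 27 = 64 left.
February 1978 has 28 days (1978 is not a leap year): 64 − 28 = 36 left.
March 1978 has 31 days: 36 − 31 = 5 left.
5 days into April 1978 → April 5, 1978.
Subtracting 3 months from April 5, 1978:
month 4 − 3 = 1 → January 1978.
Day 5 is valid in January, giving January 5, 1978.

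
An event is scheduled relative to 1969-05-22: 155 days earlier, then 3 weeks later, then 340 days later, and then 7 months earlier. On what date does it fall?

May 14, 1969

Counting back 155 days from May 22, 1969:
Going back 22 days from May 22, 1969 reaches the end of the previous month; 155 − 22 = 133 left.
April 1969 has 30 days: 133 − 30 = 103 left.
March 1969 has 31 days: 103 − 31 = 72 left.
February 1969 has 28 days (1969 is not a leap year): 72 − 28 = 44 left.
January 1969 has 31 days: 44 − 31 = 13 left.
December 1968 has 31 days; 31 − 13 = 18 → December 18, 1968.
Counting forward 3 weeks (= 21 days) from December 18, 1968:
December has 31 days, so 31 − 18 = 13 days remain after December 18, 1968; 21 − 13 = 8 left.
8 days into January 1969 → January 8, 1969.
Advancing 340 days from January 8, 1969:
January has 31 days, so 31 − 8 = 23 days remain after January 8, 1969; 340 − 23 = 317 left.
February 1969 has 28 days (1969 is not a leap year): 317 − 28 = 289 left.
March 1969 has 31 days: 289 − 31 = 258 left.
April 1969 has 30 days: 258 − 30 = 228 left.
May 1969 has 31 days: 228 − 31 = 197 left.
June 1969 has 30 days: 197 − 30 = 167 left.
July 1969 has 31 days: 167 − 31 = 136 left.
August 1969 has 31 days: 136 − 31 = 105 left.
September 1969 has 30 days: 105 − 30 = 75 left.
October 1969 has 31 days: 75 − 31 = 44 left.
November 1969 has 30 days: 44 − 30 = 14 left.
14 days into December 1969 → December 14, 1969.
Counting back 7 months from December 14, 1969:
month 12 − 7 = 5 → May 1969.
Day 14 is valid in May, giving May 14, 1969.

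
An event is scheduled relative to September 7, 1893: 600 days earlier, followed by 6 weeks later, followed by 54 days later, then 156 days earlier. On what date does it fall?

Subtracting 600 days from September 7, 1893:
Going back 7 days from September 7, 1893 reaches the end of the previous month; 600 − 7 = 593 left.
August 1893 has 31 days: 593 − 31 = 562 left.
July 1893 has 31 days: 562 − 31 = 531 left.
June 1893 has 30 days: 531 − 30 = 501 left.
May 1893 has 31 days: 501 − 31 = 470 left.
April 1893 has 30 days: 470 − 30 = 440 left.
March 1893 has 31 days: 440 − 31 = 409 left.
February 1893 has 28 days (1893 is not a leap year): 409 − 28 = 381 left.
January 1893 has 31 days: 381 − 31 = 350 left.
December 1892 has 31 days: 350 − 31 = 319 left.
November 1892 has 30 days: 319 − 30 = 289 left.
October 1892 has 31 days: 289 − 31 = 258 left.
September 1892 has 30 days: 258 − 30 = 228 left.
August 1892 has 31 days: 228 − 31 = 197 left.
July 1892 has 31 days: 197 − 31 = 166 left.
June 1892 has 30 days: 166 − 30 = 136 left.
May 1892 has 31 days: 136 − 31 = 105 left.
April 1892 has 30 days: 105 − 30 = 75 left.
March 1892 has 31 days: 75 − 31 = 44 left.
February 1892 has 29 days (1892 is a leap year): 44 − 29 = 15 left.
January 1892 has 31 days; 31 − 15 = 16 → January 16, 1892.
Adding 6 weeks (= 42 days) from January 16, 1892:
January has 31 days, so 31 − 16 = 15 days remain after January 16, 1892; 42 − 15 = 27 left.
27 days into February 1892 → February 27, 1892.
Advancing 54 days from February 27, 1892:
February has 29 days, so 29 − 27 = 2 days remain after February 27, 1892; 54 − 2 = 52 left.
March 1892 has 31 days: 52 − 31 = 21 left.
21 days into April 1892 → April 21, 1892.
Subtracting 156 days from April 21, 1892:
Going back 21 days from April 21, 1892 reaches the end of the previous month; 156 − 21 = 135 left.
March 1892 has 31 days: 135 − 31 = 104 left.
February 1892 has 29 days (1892 is a leap year): 104 − 29 = 75 left.
January 1892 has 31 days: 75 − 31 = 44 left.
December 1891 has 31 days: 44 − 31 = 13 left.
November 1891 has 30 days; 30 − 13 = 17 → November 17, 1891.

November 17, 1891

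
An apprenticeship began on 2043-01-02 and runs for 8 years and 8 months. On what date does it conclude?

Advancing 8 years and 8 months from January 2, 2043.
+8 years → 2051; month 1 + 8 = 9 → September 2051.
Day 2 is valid in September, giving September 2, 2051.

September 2, 2051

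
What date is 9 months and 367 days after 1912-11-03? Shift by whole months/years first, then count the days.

August 5, 1914

Adding 9 months and 367 days from November 3, 1912: first the month/year part, then the days.
month 11 + 9 = 20, which is month 8 of year 1913 → August 1913.
Day 3 is valid in August, giving August 3, 1913.
Now add 367 days from August 3, 1913.
August has 31 days, so 31 − 3 = 28 days remain after August 3, 1913; 367 − 28 = 339 left.
September 1913 has 30 days: 339 − 30 = 309 left.
October 1913 has 31 days: 309 − 31 = 278 left.
November 1913 has 30 days: 278 − 30 = 248 left.
December 1913 has 31 days: 248 − 31 = 217 left.
January 1914 has 31 days: 217 − 31 = 186 left.
February 1914 has 28 days (1914 is not a leap year): 186 − 28 = 158 left.
March 1914 has 31 days: 158 − 31 = 127 left.
April 1914 has 30 days: 127 − 30 = 97 left.
May 1914 has 31 days: 97 − 31 = 66 left.
June 1914 has 30 days: 66 − 30 = 36 left.
July 1914 has 31 days: 36 − 31 = 5 left.
5 days into August 1914 → August 5, 1914.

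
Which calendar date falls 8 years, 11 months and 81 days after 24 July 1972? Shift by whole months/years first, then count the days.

Advancing 8 years, 11 months and 81 days from July 24, 1972: first the month/year part, then the days.
+8 years → 1980; month 7 + 11 = 18, which is month 6 of year 1981 → June 1981.
Day 24 is valid in June, giving June 24, 1981.
Now add 81 days from June 24, 1981.
June has 30 days, so 30 − 24 = 6 days remain after June 24, 1981; 81 − 6 = 75 left.
July 1981 has 31 days: 75 − 31 = 44 left.
August 1981 has 31 days: 44 − 31 = 13 left.
13 days into September 1981 → September 13, 1981.

September 13, 1981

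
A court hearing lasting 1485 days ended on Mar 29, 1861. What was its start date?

March 5, 1857

Subtracting 1485 days from March 29, 1861.
Going back 29 days from March 29, 1861 reaches the end of the previous month; 1485 − 29 = 1456 left.
February 1861 has 28 days (1861 is not a leap year): 1456 − 28 = 1428 left.
January 1861 has 31 days: 1428 − 31 = 1397 left.
December 1860 has 31 days: 1397 − 31 = 1366 left.
November 1860 has 30 days: 1366 − 30 = 1336 left.
October 1860 has 31 days: 1336 − 31 = 1305 left.
September 1860 has 30 days: 1305 − 30 = 1275 left.
August 1860 has 31 days: 1275 − 31 = 1244 left.
July 1860 has 31 days: 1244 − 31 = 1213 left.
June 1860 has 30 days: 1213 − 30 = 1183 left.
May 1860 has 31 days: 1183 − 31 = 1152 left.
April 1860 has 30 days: 1152 − 30 = 1122 left.
March 1860 has 31 days: 1122 − 31 = 1091 left.
February 1860 has 29 days (1860 is a leap year): 1091 − 29 = 1062 left.
January 1860 has 31 days: 1062 − 31 = 1031 left.
December 1859 has 31 days: 1031 − 31 = 1000 left.
November 1859 has 30 days: 1000 − 30 = 970 left.
October 1859 has 31 days: 970 − 31 = 939 left.
September 1859 has 30 days: 939 − 30 = 909 left.
August 1859 has 31 days: 909 − 31 = 878 left.
July 1859 has 31 days: 878 − 31 = 847 left.
June 1859 has 30 days: 847 − 30 = 817 left.
May 1859 has 31 days: 817 − 31 = 786 left.
April 1859 has 30 days: 786 − 30 = 756 left.
March 1859 has 31 days: 756 − 31 = 725 left.
February 1859 has 28 days (1859 is not a leap year): 725 − 28 = 697 left.
January 1859 has 31 days: 697 − 31 = 666 left.
December 1858 has 31 days: 666 − 31 = 635 left.
November 1858 has 30 days: 635 − 30 = 605 left.
October 1858 has 31 days: 605 − 31 = 574 left.
September 1858 has 30 days: 574 − 30 = 544 left.
August 1858 has 31 days: 544 − 31 = 513 left.
July 1858 has 31 days: 513 − 31 = 482 left.
June 1858 has 30 days: 482 − 30 = 452 left.
May 1858 has 31 days: 452 − 31 = 421 left.
April 1858 has 30 days: 421 − 30 = 391 left.
March 1858 has 31 days: 391 − 31 = 360 left.
February 1858 has 28 days (1858 is not a leap year): 360 − 28 = 332 left.
January 1858 has 31 days: 332 − 31 = 301 left.
December 1857 has 31 days: 301 − 31 = 270 left.
November 1857 has 30 days: 270 − 30 = 240 left.
October 1857 has 31 days: 240 − 31 = 209 left.
September 1857 has 30 days: 209 − 30 = 179 left.
August 1857 has 31 days: 179 − 31 = 148 left.
July 1857 has 31 days: 148 − 31 = 117 left.
June 1857 has 30 days: 117 − 30 = 87 left.
May 1857 has 31 days: 87 − 31 = 56 left.
April 1857 has 30 days: 56 − 30 = 26 left.
March 1857 has 31 days; 31 − 26 = 5 → March 5, 1857.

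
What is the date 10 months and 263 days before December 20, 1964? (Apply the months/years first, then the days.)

Counting back 10 months and 263 days from December 20, 1964: first the month/year part, then the days.
month 12 − 10 = 2 → February 1964.
Day 20 is valid in February, giving February 20, 1964.
Now subtract 263 days from February 20, 1964.
Going back 20 days from February 20, 1964 reaches the end of the previous month; 263 − 20 = 243 left.
January 1964 has 31 days: 243 − 31 = 212 left.
December 1963 has 31 days: 212 − 31 = 181 left.
November 1963 has 30 days: 181 − 30 = 151 left.
October 1963 has 31 days: 151 − 31 = 120 left.
September 1963 has 30 days: 120 − 30 = 90 left.
August 1963 has 31 days: 90 − 31 = 59 left.
July 1963 has 31 days: 59 − 31 = 28 left.
June 1963 has 30 days; 30 − 28 = 2 → June 2, 1963.

June 2, 1963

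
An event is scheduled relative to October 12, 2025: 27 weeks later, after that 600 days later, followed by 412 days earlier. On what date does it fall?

October 24, 2026

Adding 27 weeks (= 189 days) from October 12, 2025:
October has 31 days, so 31 − 12 = 19 days remain after October 12, 2025; 189 − 19 = 170 left.
November 2025 has 30 days: 170 − 30 = 140 left.
December 2025 has 31 days: 140 − 31 = 109 left.
January 2026 has 31 days: 109 − 31 = 78 left.
February 2026 has 28 days (2026 is not a leap year): 78 − 28 = 50 left.
March 2026 has 31 days: 50 − 31 = 19 left.
19 days into April 2026 → April 19, 2026.
Counting forward 600 days from April 19, 2026:
April has 30 days, so 30 − 19 = 11 days remain after April 19, 2026; 600 − 11 = 589 left.
May 2026 has 31 days: 589 − 31 = 558 left.
June 2026 has 30 days: 558 − 30 = 528 left.
July 2026 has 31 days: 528 − 31 = 497 left.
August 2026 has 31 days: 497 − 31 = 466 left.
September 2026 has 30 days: 466 − 30 = 436 left.
October 2026 has 31 days: 436 − 31 = 405 left.
November 2026 has 30 days: 405 − 30 = 375 left.
December 2026 has 31 days: 375 − 31 = 344 left.
January 2027 has 31 days: 344 − 31 = 313 left.
February 2027 has 28 days (2027 is not a leap year): 313 − 28 = 285 left.
March 2027 has 31 days: 285 − 31 = 254 left.
April 2027 has 30 days: 254 − 30 = 224 left.
May 2027 has 31 days: 224 − 31 = 193 left.
June 2027 has 30 days: 193 − 30 = 163 left.
July 2027 has 31 days: 163 − 31 = 132 left.
August 2027 has 31 days: 132 − 31 = 101 left.
September 2027 has 30 days: 101 − 30 = 71 left.
October 2027 has 31 days: 71 − 31 = 40 left.
November 2027 has 30 days: 40 − 30 = 10 left.
10 days into December 2027 → December 10, 2027.
Counting back 412 days from December 10, 2027:
Going back 10 days from December 10, 2027 reaches the end of the previous month; 412 − 10 = 402 left.
November 2027 has 30 days: 402 − 30 = 372 left.
October 2027 has 31 days: 372 − 31 = 341 left.
September 2027 has 30 days: 341 − 30 = 311 left.
August 2027 has 31 days: 311 − 31 = 280 left.
July 2027 has 31 days: 280 − 31 = 249 left.
June 2027 has 30 days: 249 − 30 = 219 left.
May 2027 has 31 days: 219 − 31 = 188 left.
April 2027 has 30 days: 188 − 30 = 158 left.
March 2027 has 31 days: 158 − 31 = 127 left.
February 2027 has 28 days (2027 is not a leap year): 127 − 28 = 99 left.
January 2027 has 31 days: 99 − 31 = 68 left.
December 2026 has 31 days: 68 − 31 = 37 left.
November 2026 has 30 days: 37 − 30 = 7 left.
October 2026 has 31 days; 31 − 7 = 24 → October 24, 2026.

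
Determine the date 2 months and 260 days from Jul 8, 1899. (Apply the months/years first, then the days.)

May 26, 1900

Counting forward 2 months and 260 days from July 8, 1899: first the month/year part, then the days.
month 7 + 2 = 9 → September 1899.
Day 8 is valid in September, giving September 8, 1899.
Now add 260 days from September 8, 1899.
September has 30 days, so 30 − 8 = 22 days remain after September 8, 1899; 260 − 22 = 238 left.
October 1899 has 31 days: 238 − 31 = 207 left.
November 1899 has 30 days: 207 − 30 = 177 left.
December 1899 has 31 days: 177 − 31 = 146 left.
January 1900 has 31 days: 146 − 31 = 115 left.
February 1900 has 28 days (1900 is not a leap year (divisible by 100 but not 400)): 115 − 28 = 87 left.
March 1900 has 31 days: 87 − 31 = 56 left.
April 1900 has 30 days: 56 − 30 = 26 left.
26 days into May 1900 → May 26, 1900.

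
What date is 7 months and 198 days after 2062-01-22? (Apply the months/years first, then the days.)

Advancing 7 months and 198 days from January 22, 2062: first the month/year part, then the days.
month 1 + 7 = 8 → August 2062.
Day 22 is valid in August, giving August 22, 2062.
Now add 198 days from August 22, 2062.
August has 31 days, so 31 − 22 = 9 days remain after August 22, 2062; 198 − 9 = 189 left.
September 2062 has 30 days: 189 − 30 = 159 left.
October 2062 has 31 days: 159 − 31 = 128 left.
November 2062 has 30 days: 128 − 30 = 98 left.
December 2062 has 31 days: 98 − 31 = 67 left.
January 2063 has 31 days: 67 − 31 = 36 left.
February 2063 has 28 days (2063 is not a leap year): 36 − 28 = 8 left.
8 days into March 2063 → March 8, 2063.

March 8, 2063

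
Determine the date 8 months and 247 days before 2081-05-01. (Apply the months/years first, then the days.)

December 29, 2079

Subtracting 8 months and 247 days from May 1, 2081: first the month/year part, then the days.
month 5 − 8 = -3, which is month 9 of year 2080 → September 2080.
Day 1 is valid in September, giving September 1, 2080.
Now subtract 247 days from September 1, 2080.
Going back 1 day from September 1, 2080 reaches the end of the previous month; 247 − 1 = 246 left.
August 2080 has 31 days: 246 − 31 = 215 left.
July 2080 has 31 days: 215 − 31 = 184 left.
June 2080 has 30 days: 184 − 30 = 154 left.
May 2080 has 31 days: 154 − 31 = 123 left.
April 2080 has 30 days: 123 − 30 = 93 left.
March 2080 has 31 days: 93 − 31 = 62 left.
February 2080 has 29 days (2080 is a leap year): 62 − 29 = 33 left.
January 2080 has 31 days: 33 − 31 = 2 left.
December 2079 has 31 days; 31 − 2 = 29 → December 29, 2079.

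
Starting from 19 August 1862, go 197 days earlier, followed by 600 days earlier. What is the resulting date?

June 13, 1860

Going back 197 days from August 19, 1862:
Going back 19 days from August 19, 1862 reaches the end of the previous month; 197 − 19 = 178 left.
July 1862 has 31 days: 178 − 31 = 147 left.
June 1862 has 30 days: 147 − 30 = 117 left.
May 1862 has 31 days: 117 − 31 = 86 left.
April 1862 has 30 days: 86 − 30 = 56 left.
March 1862 has 31 days: 56 − 31 = 25 left.
February 1862 has 28 days; 28 − 25 = 3 → February 3, 1862.
Subtracting 600 days from February 3, 1862:
Going back 3 days from February 3, 1862 reaches the end of the previous month; 600 − 3 = 597 left.
January 1862 has 31 days: 597 − 31 = 566 left.
December 1861 has 31 days: 566 − 31 = 535 left.
November 1861 has 30 days: 535 − 30 = 505 left.
October 1861 has 31 days: 505 − 31 = 474 left.
September 1861 has 30 days: 474 − 30 = 444 left.
August 1861 has 31 days: 444 − 31 = 413 left.
July 1861 has 31 days: 413 − 31 = 382 left.
June 1861 has 30 days: 382 − 30 = 352 left.
May 1861 has 31 days: 352 − 31 = 321 left.
April 1861 has 30 days: 321 − 30 = 291 left.
March 1861 has 31 days: 291 − 31 = 260 left.
February 1861 has 28 days (1861 is not a leap year): 260 − 28 = 232 left.
January 1861 has 31 days: 232 − 31 = 201 left.
December 1860 has 31 days: 201 − 31 = 170 left.
November 1860 has 30 days: 170 − 30 = 140 left.
October 1860 has 31 days: 140 − 31 = 109 left.
September 1860 has 30 days: 109 − 30 = 79 left.
August 1860 has 31 days: 79 − 31 = 48 left.
July 1860 has 31 days: 48 − 31 = 17 left.
June 1860 has 30 days; 30 − 17 = 13 → June 13, 1860.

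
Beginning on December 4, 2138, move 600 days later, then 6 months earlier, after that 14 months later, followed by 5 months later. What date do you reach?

August 26, 2141

Adding 600 days from December 4, 2138:
December has 31 days, so 31 − 4 = 27 days remain after December 4, 2138; 600 − 27 = 573 left.
January 2139 has 31 days: 573 − 31 = 542 left.
February 2139 has 28 days (2139 is not a leap year): 542 − 28 = 514 left.
March 2139 has 31 days: 514 − 31 = 483 left.
April 2139 has 30 days: 483 − 30 = 453 left.
May 2139 has 31 days: 453 − 31 = 422 left.
June 2139 has 30 days: 422 − 30 = 392 left.
July 2139 has 31 days: 392 − 31 = 361 left.
August 2139 has 31 days: 361 − 31 = 330 left.
September 2139 has 30 days: 330 − 30 = 300 left.
October 2139 has 31 days: 300 − 31 = 269 left.
November 2139 has 30 days: 269 − 30 = 239 left.
December 2139 has 31 days: 239 − 31 = 208 left.
January 2140 has 31 days: 208 − 31 = 177 left.
February 2140 has 29 days (2140 is a leap year): 177 − 29 = 148 left.
March 2140 has 31 days: 148 − 31 = 117 left.
April 2140 has 30 days: 117 − 30 = 87 left.
May 2140 has 31 days: 87 − 31 = 56 left.
June 2140 has 30 days: 56 − 30 = 26 left.
26 days into July 2140 → July 26, 2140.
Going back 6 months from July 26, 2140:
month 7 − 6 = 1 → January 2140.
Day 26 is valid in January, giving January 26, 2140.
Adding 14 months from January 26, 2140:
month 1 + 14 = 15, which is month 3 of year 2141 → March 2141.
Day 26 is valid in March, giving March 26, 2141.
Adding 5 months from March 26, 2141:
month 3 + 5 = 8 → August 2141.
Day 26 is valid in August, giving August 26, 2141.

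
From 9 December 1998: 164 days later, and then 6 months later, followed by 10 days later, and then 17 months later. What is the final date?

Advancing 164 days from December 9, 1998:
December has 31 days, so 31 − 9 = 22 days remain after December 9, 1998; 164 − 22 = 142 left.
January 1999 has 31 days: 142 − 31 = 111 left.
February 1999 has 28 days (1999 is not a leap year): 111 − 28 = 83 left.
March 1999 has 31 days: 83 − 31 = 52 left.
April 1999 has 30 days: 52 − 30 = 22 left.
22 days into May 1999 → May 22, 1999.
Adding 6 months from May 22, 1999:
month 5 + 6 = 11 → November 1999.
Day 22 is valid in November, giving November 22, 1999.
Counting forward 10 days from November 22, 1999:
November has 30 days, so 30 − 22 = 8 days remain after November 22, 1999; 10 − 8 = 2 left.
2 days into December 1999 → December 2, 1999.
Adding 17 months from December 2, 1999:
month 12 + 17 = 29, which is month 5 of year 2001 → May 2001.
Day 2 is valid in May, giving May 2, 2001.

May 2, 2001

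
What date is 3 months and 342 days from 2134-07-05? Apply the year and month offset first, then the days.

September 12, 2135

Counting forward 3 months and 342 days from July 5, 2134: first the month/year part, then the days.
month 7 + 3 = 10 → October 2134.
Day 5 is valid in October, giving October 5, 2134.
Now add 342 days from October 5, 2134.
October has 31 days, so 31 − 5 = 26 days remain after October 5, 2134; 342 − 26 = 316 left.
November 2134 has 30 days: 316 − 30 = 286 left.
December 2134 has 31 days: 286 − 31 = 255 left.
January 2135 has 31 days: 255 − 31 = 224 left.
February 2135 has 28 days (2135 is not a leap year): 224 − 28 = 196 left.
March 2135 has 31 days: 196 − 31 = 165 left.
April 2135 has 30 days: 165 − 30 = 135 left.
May 2135 has 31 days: 135 − 31 = 104 left.
June 2135 has 30 days: 104 − 30 = 74 left.
July 2135 has 31 days: 74 − 31 = 43 left.
August 2135 has 31 days: 43 − 31 = 12 left.
12 days into September 2135 → September 12, 2135.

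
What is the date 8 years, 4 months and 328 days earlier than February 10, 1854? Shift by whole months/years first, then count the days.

Going back 8 years, 4 months and 328 days from February 10, 1854: first the month/year part, then the days.
-8 years → 1846; month 2 − 4 = -2, which is month 10 of year 1845 → October 1845.
Day 10 is valid in October, giving October 10, 1845.
Now subtract 328 days from October 10, 1845.
Going back 10 days from October 10, 1845 reaches the end of the previous month; 328 − 10 = 318 left.
September 1845 has 30 days: 318 − 30 = 288 left.
August 1845 has 31 days: 288 − 31 = 257 left.
July 1845 has 31 days: 257 − 31 = 226 left.
June 1845 has 30 days: 226 − 30 = 196 left.
May 1845 has 31 days: 196 − 31 = 165 left.
April 1845 has 30 days: 165 − 30 = 135 left.
March 1845 has 31 days: 135 − 31 = 104 left.
February 1845 has 28 days (1845 is not a leap year): 104 − 28 = 76 left.
January 1845 has 31 days: 76 − 31 = 45 left.
December 1844 has 31 days: 45 − 31 = 14 left.
November 1844 has 30 days; 30 − 14 = 16 → November 16, 1844.

November 16, 1844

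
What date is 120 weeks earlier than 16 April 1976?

December 28, 1973

Going back 120 weeks = 840 days from April 16, 1976.
Going back 16 days from April 16, 1976 reaches the end of the previous month; 840 − 16 = 824 left.
March 1976 has 31 days: 824 − 31 = 793 left.
February 1976 has 29 days (1976 is a leap year): 793 − 29 = 764 left.
January 1976 has 31 days: 764 − 31 = 733 left.
December 1975 has 31 days: 733 − 31 = 702 left.
November 1975 has 30 days: 702 − 30 = 672 left.
October 1975 has 31 days: 672 − 31 = 641 left.
September 1975 has 30 days: 641 − 30 = 611 left.
August 1975 has 31 days: 611 − 31 = 580 left.
July 1975 has 31 days: 580 − 31 = 549 left.
June 1975 has 30 days: 549 − 30 = 519 left.
May 1975 has 31 days: 519 − 31 = 488 left.
April 1975 has 30 days: 488 − 30 = 458 left.
March 1975 has 31 days: 458 − 31 = 427 left.
February 1975 has 28 days (1975 is not a leap year): 427 − 28 = 399 left.
January 1975 has 31 days: 399 − 31 = 368 left.
December 1974 has 31 days: 368 − 31 = 337 left.
November 1974 has 30 days: 337 − 30 = 307 left.
October 1974 has 31 days: 307 − 31 = 276 left.
September 1974 has 30 days: 276 − 30 = 246 left.
August 1974 has 31 days: 246 − 31 = 215 left.
July 1974 has 31 days: 215 − 31 = 184 left.
June 1974 has 30 days: 184 − 30 = 154 left.
May 1974 has 31 days: 154 − 31 = 123 left.
April 1974 has 30 days: 123 − 30 = 93 left.
March 1974 has 31 days: 93 − 31 = 62 left.
February 1974 has 28 days (1974 is not a leap year): 62 − 28 = 34 left.
January 1974 has 31 days: 34 − 31 = 3 left.
December 1973 has 31 days; 31 − 3 = 28 → December 28, 1973.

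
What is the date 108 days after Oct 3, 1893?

January 19, 1894

Adding 108 days from October 3, 1893.
October has 31 days, so 31 − 3 = 28 days remain after October 3, 1893; 108 − 28 = 80 left.
November 1893 has 30 days: 80 − 30 = 50 left.
December 1893 has 31 days: 50 − 31 = 19 left.
19 days into January 1894 → January 19, 1894.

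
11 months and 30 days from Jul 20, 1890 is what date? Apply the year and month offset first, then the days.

Counting forward 11 months and 30 days from July 20, 1890: first the month/year part, then the days.
month 7 + 11 = 18, which is month 6 of year 1891 → June 1891.
Day 20 is valid in June, giving June 20, 1891.
Now add 30 days from June 20, 1891.
June has 30 days, so 30 − 20 = 10 days remain after June 20, 1891; 30 − 10 = 20 left.
20 days into July 1891 → July 20, 1891.

July 20, 1891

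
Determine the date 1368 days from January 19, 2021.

Counting forward 1368 days from January 19, 2021.
January has 31 days, so 31 − 19 = 12 days remain after January 19, 2021; 1368 − 12 = 1356 left.
February 2021 has 28 days (2021 is not a leap year): 1356 − 28 = 1328 left.
March 2021 has 31 days: 1328 − 31 = 1297 left.
April 2021 has 30 days: 1297 − 30 = 1267 left.
May 2021 has 31 days: 1267 − 31 = 1236 left.
June 2021 has 30 days: 1236 − 30 = 1206 left.
July 2021 has 31 days: 1206 − 31 = 1175 left.
August 2021 has 31 days: 1175 − 31 = 1144 left.
September 2021 has 30 days: 1144 − 30 = 1114 left.
October 2021 has 31 days: 1114 − 31 = 1083 left.
November 2021 has 30 days: 1083 − 30 = 1053 left.
December 2021 has 31 days: 1053 − 31 = 1022 left.
January 2022 has 31 days: 1022 − 31 = 991 left.
February 2022 has 28 days (2022 is not a leap year): 991 − 28 = 963 left.
March 2022 has 31 days: 963 − 31 = 932 left.
April 2022 has 30 days: 932 − 30 = 902 left.
May 2022 has 31 days: 902 − 31 = 871 left.
June 2022 has 30 days: 871 − 30 = 841 left.
July 2022 has 31 days: 841 − 31 = 810 left.
August 2022 has 31 days: 810 − 31 = 779 left.
September 2022 has 30 days: 779 − 30 = 749 left.
October 2022 has 31 days: 749 − 31 = 718 left.
November 2022 has 30 days: 718 − 30 = 688 left.
December 2022 has 31 days: 688 − 31 = 657 left.
January 2023 has 31 days: 657 − 31 = 626 left.
February 2023 has 28 days (2023 is not a leap year): 626 − 28 = 598 left.
March 2023 has 31 days: 598 − 31 = 567 left.
April 2023 has 30 days: 567 − 30 = 537 left.
May 2023 has 31 days: 537 − 31 = 506 left.
June 2023 has 30 days: 506 − 30 = 476 left.
July 2023 has 31 days: 476 − 31 = 445 left.
August 2023 has 31 days: 445 − 31 = 414 left.
September 2023 has 30 days: 414 − 30 = 384 left.
October 2023 has 31 days: 384 − 31 = 353 left.
November 2023 has 30 days: 353 − 30 = 323 left.
December 2023 has 31 days: 323 − 31 = 292 left.
January 2024 has 31 days: 292 − 31 = 261 left.
February 2024 has 29 days (2024 is a leap year): 261 − 29 = 232 left.
March 2024 has 31 days: 232 − 31 = 201 left.
April 2024 has 30 days: 201 − 30 = 171 left.
May 2024 has 31 days: 171 − 31 = 140 left.
June 2024 has 30 days: 140 − 30 = 110 left.
July 2024 has 31 days: 110 − 31 = 79 left.
August 2024 has 31 days: 79 − 31 = 48 left.
September 2024 has 30 days: 48 − 30 = 18 left.
18 days into October 2024 → October 18, 2024.

October 18, 2024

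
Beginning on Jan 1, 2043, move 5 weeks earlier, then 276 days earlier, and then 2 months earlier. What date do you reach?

December 24, 2041

Going back 5 weeks (= 35 days) from January 1, 2043:
Going back 1 day from January 1, 2043 reaches the end of the previous month; 35 − 1 = 34 left.
December 2042 has 31 days: 34 − 31 = 3 left.
November 2042 has 30 days; 30 − 3 = 27 → November 27, 2042.
Going back 276 days from November 27, 2042:
Going back 27 days from November 27, 2042 reaches the end of the previous month; 276 − 27 = 249 left.
October 2042 has 31 days: 249 − 31 = 218 left.
September 2042 has 30 days: 218 − 30 = 188 left.
August 2042 has 31 days: 188 − 31 = 157 left.
July 2042 has 31 days: 157 − 31 = 126 left.
June 2042 has 30 days: 126 − 30 = 96 left.
May 2042 has 31 days: 96 − 31 = 65 left.
April 2042 has 30 days: 65 − 30 = 35 left.
March 2042 has 31 days: 35 − 31 = 4 left.
February 2042 has 28 days; 28 − 4 = 24 → February 24, 2042.
Counting back 2 months from February 24, 2042:
month 2 − 2 = 0, which is month 12 of year 2041 → December 2041.
Day 24 is valid in December, giving December 24, 2041.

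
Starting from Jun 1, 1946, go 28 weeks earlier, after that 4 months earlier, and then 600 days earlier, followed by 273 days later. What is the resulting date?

August 24, 1944

Counting back 28 weeks (= 196 days) from June 1, 1946:
Going back 1 day from June 1, 1946 reaches the end of the previous month; 196 − 1 = 195 left.
May 1946 has 31 days: 195 − 31 = 164 left.
April 1946 has 30 days: 164 − 30 = 134 left.
March 1946 has 31 days: 134 − 31 = 103 left.
February 1946 has 28 days (1946 is not a leap year): 103 − 28 = 75 left.
January 1946 has 31 days: 75 − 31 = 44 left.
December 1945 has 31 days: 44 − 31 = 13 left.
November 1945 has 30 days; 30 − 13 = 17 → November 17, 1945.
Going back 4 months from November 17, 1945:
month 11 − 4 = 7 → July 1945.
Day 17 is valid in July, giving July 17, 1945.
Subtracting 600 days from July 17, 1945:
Going back 17 days from July 17, 1945 reaches the end of the previous month; 600 − 17 = 583 left.
June 1945 has 30 days: 583 − 30 = 553 left.
May 1945 has 31 days: 553 − 31 = 522 left.
April 1945 has 30 days: 522 − 30 = 492 left.
March 1945 has 31 days: 492 − 31 = 461 left.
February 1945 has 28 days (1945 is not a leap year): 461 − 28 = 433 left.
January 1945 has 31 days: 433 − 31 = 402 left.
December 1944 has 31 days: 402 − 31 = 371 left.
November 1944 has 30 days: 371 − 30 = 341 left.
October 1944 has 31 days: 341 − 31 = 310 left.
September 1944 has 30 days: 310 − 30 = 280 left.
August 1944 has 31 days: 280 − 31 = 249 left.
July 1944 has 31 days: 249 − 31 = 218 left.
June 1944 has 30 days: 218 − 30 = 188 left.
May 1944 has 31 days: 188 − 31 = 157 left.
April 1944 has 30 days: 157 − 30 = 127 left.
March 1944 has 31 days: 127 − 31 = 96 left.
February 1944 has 29 days (1944 is a leap year): 96 − 29 = 67 left.
January 1944 has 31 days: 67 − 31 = 36 left.
December 1943 has 31 days: 36 − 31 = 5 left.
November 1943 has 30 days; 30 − 5 = 25 → November 25, 1943.
Adding 273 days from November 25, 1943:
November has 30 days, so 30 − 25 = 5 days remain after November 25, 1943; 273 − 5 = 268 left.
December 1943 has 31 days: 268 − 31 = 237 left.
January 1944 has 31 days: 237 − 31 = 206 left.
February 1944 has 29 days (1944 is a leap year): 206 − 29 = 177 left.
March 1944 has 31 days: 177 − 31 = 146 left.
April 1944 has 30 days: 146 − 30 = 116 left.
May 1944 has 31 days: 116 − 31 = 85 left.
June 1944 has 30 days: 85 − 30 = 55 left.
July 1944 has 31 days: 55 − 31 = 24 left.
24 days into August 1944 → August 24, 1944.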